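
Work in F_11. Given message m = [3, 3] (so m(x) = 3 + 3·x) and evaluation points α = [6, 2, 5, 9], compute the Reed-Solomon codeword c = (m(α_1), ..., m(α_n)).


c = [10, 9, 7, 8]

Message polynomial: m(x) = 3 + 3·x (mod 11).
For each evaluation point α_i, compute m(α_i) mod 11:
  α_1 = 6: Horner steps 3 → 10, so m(6) = 10.
  α_2 = 2: Horner steps 3 → 9, so m(2) = 9.
  α_3 = 5: Horner steps 3 → 7, so m(5) = 7.
  α_4 = 9: Horner steps 3 → 8, so m(9) = 8.
Codeword c = [10, 9, 7, 8] ∈ F_11^4.


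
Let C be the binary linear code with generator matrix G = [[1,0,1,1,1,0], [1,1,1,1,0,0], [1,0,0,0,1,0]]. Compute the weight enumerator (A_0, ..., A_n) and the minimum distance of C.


Weight distribution: A_0 = 1, A_2 = 4, A_4 = 3. Minimum distance d = 2.

Enumerate all 2^3 = 8 messages m ∈ F_2^3.
For each, compute codeword c = mG in F_2^6, then tally its weight.
  m = 000 → c = 000000, weight = 0.
  m = 100 → c = 101110, weight = 4.
  m = 010 → c = 111100, weight = 4.
  m = 110 → c = 010010, weight = 2.
  m = 001 → c = 100010, weight = 2.
  m = 101 → c = 001100, weight = 2.
  m = 011 → c = 011110, weight = 4.
  m = 111 → c = 110000, weight = 2.
Tally weights:
  weight 0: 1 codewords.
  weight 2: 4 codewords.
  weight 4: 3 codewords.
Minimum distance d = smallest w > 0 with A_w > 0 = 2.
Sanity: Σ A_w = 8 = 2^3 = 8 ✓.


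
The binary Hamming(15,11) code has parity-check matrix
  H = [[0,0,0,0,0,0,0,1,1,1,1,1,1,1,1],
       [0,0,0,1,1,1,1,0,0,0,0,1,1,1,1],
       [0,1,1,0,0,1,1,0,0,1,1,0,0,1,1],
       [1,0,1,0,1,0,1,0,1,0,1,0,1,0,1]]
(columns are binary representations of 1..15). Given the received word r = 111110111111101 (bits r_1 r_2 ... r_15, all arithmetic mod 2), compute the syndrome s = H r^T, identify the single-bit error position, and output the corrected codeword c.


s = (1, 0, 0, 0)^T, error position = 8, corrected codeword c = 111110101111101

Compute s = H r^T mod 2 one row at a time:
  s_1 = 1 + 1 + 1 + 1 + 1 + 1 + 0 + 1 = 7 ≡ 1 (mod 2).
  s_2 = 1 + 1 + 0 + 1 + 1 + 1 + 0 + 1 = 6 ≡ 0 (mod 2).
  s_3 = 1 + 1 + 0 + 1 + 1 + 1 + 0 + 1 = 6 ≡ 0 (mod 2).
  s_4 = 1 + 1 + 1 + 1 + 1 + 1 + 1 + 1 = 8 ≡ 0 (mod 2).
s = (1, 0, 0, 0)^T — this equals column 8 of H (binary 1000), so error is at position 8.
Correct: flip bit 8 of r = 111110111111101 to get c = 111110101111101.


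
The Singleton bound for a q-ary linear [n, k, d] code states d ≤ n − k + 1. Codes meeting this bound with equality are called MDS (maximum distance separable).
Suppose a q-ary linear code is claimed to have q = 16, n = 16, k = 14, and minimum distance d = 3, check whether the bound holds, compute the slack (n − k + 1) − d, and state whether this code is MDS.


Singleton RHS = n − k + 1 = 3, slack = 0, bound satisfied, MDS.

Singleton bound: d ≤ n − k + 1.
Here n = 16, k = 14, so n − k + 1 = 3.
Given d = 3, check d ≤ 3: YES.
Slack = (n − k + 1) − d = 0.
The code is MDS (slack = 0).
Description: the claimed parameters are [16, 14, 3]_16; such a code would be MDS (meets Singleton bound).


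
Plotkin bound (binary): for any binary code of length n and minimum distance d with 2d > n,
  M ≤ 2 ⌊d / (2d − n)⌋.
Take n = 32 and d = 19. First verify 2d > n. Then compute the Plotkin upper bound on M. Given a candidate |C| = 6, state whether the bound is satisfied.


Plotkin bound M ≤ 6; given |C| = 6 ≤ bound (satisfied).

Check applicability: 2d = 38, n = 32.
2d − n = 6 > 0, so Plotkin applies.
Compute d/(2d−n) = 19/6 ≈ 3.1667.
⌊d/(2d−n)⌋ = 3.
Plotkin bound: M ≤ 2·3 = 6.
Given |C| = 6, check: satisfied.
This |C| is at the Plotkin bound.


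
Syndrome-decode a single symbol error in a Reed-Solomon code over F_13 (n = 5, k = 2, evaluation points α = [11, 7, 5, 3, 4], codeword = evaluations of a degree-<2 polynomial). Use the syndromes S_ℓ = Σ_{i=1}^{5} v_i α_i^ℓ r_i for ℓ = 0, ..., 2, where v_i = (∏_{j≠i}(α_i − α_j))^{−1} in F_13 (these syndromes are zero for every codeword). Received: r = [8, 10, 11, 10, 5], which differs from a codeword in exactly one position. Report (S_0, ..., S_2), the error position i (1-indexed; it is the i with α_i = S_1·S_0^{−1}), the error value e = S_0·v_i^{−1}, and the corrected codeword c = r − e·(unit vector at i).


S = (2, 6, 5), error at position 4, error magnitude e = 11, c = [8, 10, 11, 12, 5].

Step 1: column multipliers v_i = (∏_{j≠i}(α_i − α_j))^{−1} mod 13.
  i = 1 (α = 11): (11−7)(11−5)(11−3)(11−4) = 4·6·8·7 = 1344 ≡ 5, so v_1 = 5^{−1} = 8 (mod 13).
  i = 2 (α = 7): (7−11)(7−5)(7−3)(7−4) = (−4)·2·4·3 = −96 ≡ 8, so v_2 = 8^{−1} = 5 (mod 13).
  i = 3 (α = 5): (5−11)(5−7)(5−3)(5−4) = (−6)·(−2)·2·1 = 24 ≡ 11, so v_3 = 11^{−1} = 6 (mod 13).
  i = 4 (α = 3): (3−11)(3−7)(3−5)(3−4) = (−8)·(−4)·(−2)·(−1) = 64 ≡ 12, so v_4 = 12^{−1} = 12 (mod 13).
  i = 5 (α = 4): (4−11)(4−7)(4−5)(4−3) = (−7)·(−3)·(−1)·1 = −21 ≡ 5, so v_5 = 5^{−1} = 8 (mod 13).
  v = [8, 5, 6, 12, 8].
Step 2: syndromes of r = [8, 10, 11, 10, 5] (all sums mod 13).
  S_0 = Σ v_i r_i = 8·8 + 5·10 + 6·11 + 12·10 + 8·5 = 340 ≡ 2.
  S_1 = Σ v_i α_i r_i = 8·11·8 + 5·7·10 + 6·5·11 + 12·3·10 + 8·4·5 = 1904 ≡ 6.
  α_i^2 mod 13 = [4, 10, 12, 9, 3].
  S_2 = Σ v_i α_i^2 r_i = 8·4·8 + 5·10·10 + 6·12·11 + 12·9·10 + 8·3·5 = 2748 ≡ 5.
  S = (2, 6, 5) ≠ 0, so r is not a codeword (an error is present).
Step 3: locate the error. For a single error e at position i, S_ℓ = v_i·e·α_i^ℓ, so α_err = S_1/S_0.
  S_0^{−1} = 2^{−1} = 7 (mod 13), so α_err = 6·7 = 42 ≡ 3 = α_4. Error position i = 4.
  Consistency check: S_2/S_1 = 5·11 = 55 ≡ 3 = α_err ✓ (single-error assumption holds).
Step 4: error magnitude e = S_0/v_4 = S_0·∏_{j≠4}(α_4 − α_j) = 2·12 = 24 ≡ 11 (mod 13).
Step 5: correct position 4: c_4 = r_4 − e = 10 − 11 ≡ 12 (mod 13). Hence c = [8, 10, 11, 12, 5].
  Check: interpolating c through the α_i gives m(x) = 7 + 6·x (degree < 2) with m(α_i) = c_i for every i, so c is indeed a codeword.


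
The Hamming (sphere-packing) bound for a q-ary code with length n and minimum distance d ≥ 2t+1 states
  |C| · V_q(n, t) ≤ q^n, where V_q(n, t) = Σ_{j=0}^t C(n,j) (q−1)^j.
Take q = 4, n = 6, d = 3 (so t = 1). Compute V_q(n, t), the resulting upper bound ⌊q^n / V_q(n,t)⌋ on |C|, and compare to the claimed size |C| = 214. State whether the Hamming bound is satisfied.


V_q(n, t) = 19, q^n = 4096, Hamming bound = 215, |C| = 214 ≤ bound (satisfied).

Step 1: Compute V_q(n, t) = Σ_{j=0}^1 C(n, j) (q−1)^j.
  j = 0: C(6,0)·(3)^0 = 1·1 = 1.
  j = 1: C(6,1)·(3)^1 = 6·3 = 18.
  V_q(n, t) = 1 + 18 = 19.
Step 2: q^n = 4^6 = 4096.
Step 3: Hamming bound ⌊q^n / V_q(n,t)⌋ = ⌊4096/19⌋ = 215.
Step 4: Compare |C| = 214 to 215: satisfied.
The claimed |C| lies below the Hamming bound.


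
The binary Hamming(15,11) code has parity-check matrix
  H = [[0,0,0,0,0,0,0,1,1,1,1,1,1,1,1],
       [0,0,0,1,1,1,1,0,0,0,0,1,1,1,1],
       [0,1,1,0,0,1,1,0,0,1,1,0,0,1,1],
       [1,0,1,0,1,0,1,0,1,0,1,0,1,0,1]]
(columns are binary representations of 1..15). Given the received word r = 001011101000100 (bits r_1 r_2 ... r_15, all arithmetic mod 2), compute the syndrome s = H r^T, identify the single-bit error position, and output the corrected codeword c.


s = (0, 0, 1, 1)^T, error position = 3, corrected codeword c = 000011101000100

Compute s = H r^T mod 2 one row at a time:
  s_1 = 0 + 1 + 0 + 0 + 0 + 1 + 0 + 0 = 2 ≡ 0 (mod 2).
  s_2 = 0 + 1 + 1 + 1 + 0 + 1 + 0 + 0 = 4 ≡ 0 (mod 2).
  s_3 = 0 + 1 + 1 + 1 + 0 + 0 + 0 + 0 = 3 ≡ 1 (mod 2).
  s_4 = 0 + 1 + 1 + 1 + 1 + 0 + 1 + 0 = 5 ≡ 1 (mod 2).
s = (0, 0, 1, 1)^T — this equals column 3 of H (binary 0011), so error is at position 3.
Correct: flip bit 3 of r = 001011101000100 to get c = 000011101000100.


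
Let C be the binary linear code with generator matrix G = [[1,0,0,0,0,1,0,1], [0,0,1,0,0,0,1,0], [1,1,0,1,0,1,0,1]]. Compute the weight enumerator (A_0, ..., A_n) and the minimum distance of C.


Weight distribution: A_0 = 1, A_2 = 2, A_3 = 1, A_4 = 1, A_5 = 2, A_7 = 1. Minimum distance d = 2.

Enumerate all 2^3 = 8 messages m ∈ F_2^3.
For each, compute codeword c = mG in F_2^8, then tally its weight.
  m = 000 → c = 00000000, weight = 0.
  m = 100 → c = 10000101, weight = 3.
  m = 010 → c = 00100010, weight = 2.
  m = 110 → c = 10100111, weight = 5.
  m = 001 → c = 11010101, weight = 5.
  m = 101 → c = 01010000, weight = 2.
  m = 011 → c = 11110111, weight = 7.
  m = 111 → c = 01110010, weight = 4.
Tally weights:
  weight 0: 1 codewords.
  weight 2: 2 codewords.
  weight 3: 1 codewords.
  weight 4: 1 codewords.
  weight 5: 2 codewords.
  weight 7: 1 codewords.
Minimum distance d = smallest w > 0 with A_w > 0 = 2.
Sanity: Σ A_w = 8 = 2^3 = 8 ✓.


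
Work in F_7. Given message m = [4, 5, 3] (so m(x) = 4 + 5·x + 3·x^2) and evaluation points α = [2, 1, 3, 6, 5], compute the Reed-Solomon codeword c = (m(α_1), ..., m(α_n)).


c = [5, 5, 4, 2, 6]

Message polynomial: m(x) = 4 + 5·x + 3·x^2 (mod 7).
For each evaluation point α_i, compute m(α_i) mod 7:
  α_1 = 2: Horner steps 3 → 4 → 5, so m(2) = 5.
  α_2 = 1: Horner steps 3 → 1 → 5, so m(1) = 5.
  α_3 = 3: Horner steps 3 → 0 → 4, so m(3) = 4.
  α_4 = 6: Horner steps 3 → 2 → 2, so m(6) = 2.
  α_5 = 5: Horner steps 3 → 6 → 6, so m(5) = 6.
Codeword c = [5, 5, 4, 2, 6] ∈ F_7^5.


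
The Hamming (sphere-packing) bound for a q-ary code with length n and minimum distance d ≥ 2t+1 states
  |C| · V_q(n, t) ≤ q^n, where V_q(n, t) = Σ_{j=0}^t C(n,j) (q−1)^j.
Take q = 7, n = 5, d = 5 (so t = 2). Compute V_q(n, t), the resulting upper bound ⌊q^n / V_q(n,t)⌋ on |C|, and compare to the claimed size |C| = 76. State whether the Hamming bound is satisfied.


V_q(n, t) = 391, q^n = 16807, Hamming bound = 42, |C| = 76 > bound (violated).

Step 1: Compute V_q(n, t) = Σ_{j=0}^2 C(n, j) (q−1)^j.
  j = 0: C(5,0)·(6)^0 = 1·1 = 1.
  j = 1: C(5,1)·(6)^1 = 5·6 = 30.
  j = 2: C(5,2)·(6)^2 = 10·36 = 360.
  V_q(n, t) = 1 + 30 + 360 = 391.
Step 2: q^n = 7^5 = 16807.
Step 3: Hamming bound ⌊q^n / V_q(n,t)⌋ = ⌊16807/391⌋ = 42.
Step 4: Compare |C| = 76 to 42: violated.
The claimed |C| lies above the Hamming bound, so no 7-ary code of length 5 with d ≥ 5 can have 76 codewords.


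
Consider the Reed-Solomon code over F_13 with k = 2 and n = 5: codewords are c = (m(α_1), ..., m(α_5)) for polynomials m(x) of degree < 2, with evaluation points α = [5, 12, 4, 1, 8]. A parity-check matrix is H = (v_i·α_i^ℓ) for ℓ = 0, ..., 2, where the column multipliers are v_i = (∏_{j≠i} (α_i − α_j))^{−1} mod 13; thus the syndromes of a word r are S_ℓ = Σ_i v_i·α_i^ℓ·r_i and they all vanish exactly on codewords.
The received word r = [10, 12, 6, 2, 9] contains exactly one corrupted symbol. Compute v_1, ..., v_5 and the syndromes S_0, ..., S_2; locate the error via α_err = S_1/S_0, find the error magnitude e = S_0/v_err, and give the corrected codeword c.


S = (8, 8, 8), error at position 4, error magnitude e = 8, c = [10, 12, 6, 7, 9].

Step 1: column multipliers v_i = (∏_{j≠i}(α_i − α_j))^{−1} mod 13.
  i = 1 (α = 5): (5−12)(5−4)(5−1)(5−8) = (−7)·1·4·(−3) = 84 ≡ 6, so v_1 = 6^{−1} = 11 (mod 13).
  i = 2 (α = 12): (12−5)(12−4)(12−1)(12−8) = 7·8·11·4 = 2464 ≡ 7, so v_2 = 7^{−1} = 2 (mod 13).
  i = 3 (α = 4): (4−5)(4−12)(4−1)(4−8) = (−1)·(−8)·3·(−4) = −96 ≡ 8, so v_3 = 8^{−1} = 5 (mod 13).
  i = 4 (α = 1): (1−5)(1−12)(1−4)(1−8) = (−4)·(−11)·(−3)·(−7) = 924 ≡ 1, so v_4 = 1^{−1} = 1 (mod 13).
  i = 5 (α = 8): (8−5)(8−12)(8−4)(8−1) = 3·(−4)·4·7 = −336 ≡ 2, so v_5 = 2^{−1} = 7 (mod 13).
  v = [11, 2, 5, 1, 7].
Step 2: syndromes of r = [10, 12, 6, 2, 9] (all sums mod 13).
  S_0 = Σ v_i r_i = 11·10 + 2·12 + 5·6 + 1·2 + 7·9 = 229 ≡ 8.
  S_1 = Σ v_i α_i r_i = 11·5·10 + 2·12·12 + 5·4·6 + 1·1·2 + 7·8·9 = 1464 ≡ 8.
  α_i^2 mod 13 = [12, 1, 3, 1, 12].
  S_2 = Σ v_i α_i^2 r_i = 11·12·10 + 2·1·12 + 5·3·6 + 1·1·2 + 7·12·9 = 2192 ≡ 8.
  S = (8, 8, 8) ≠ 0, so r is not a codeword (an error is present).
Step 3: locate the error. For a single error e at position i, S_ℓ = v_i·e·α_i^ℓ, so α_err = S_1/S_0.
  S_0^{−1} = 8^{−1} = 5 (mod 13), so α_err = 8·5 = 40 ≡ 1 = α_4. Error position i = 4.
  Consistency check: S_2/S_1 = 8·5 = 40 ≡ 1 = α_err ✓ (single-error assumption holds).
Step 4: error magnitude e = S_0/v_4 = S_0·∏_{j≠4}(α_4 − α_j) = 8·1 = 8 ≡ 8 (mod 13).
Step 5: correct position 4: c_4 = r_4 − e = 2 − 8 ≡ 7 (mod 13). Hence c = [10, 12, 6, 7, 9].
  Check: interpolating c through the α_i gives m(x) = 3 + 4·x (degree < 2) with m(α_i) = c_i for every i, so c is indeed a codeword.


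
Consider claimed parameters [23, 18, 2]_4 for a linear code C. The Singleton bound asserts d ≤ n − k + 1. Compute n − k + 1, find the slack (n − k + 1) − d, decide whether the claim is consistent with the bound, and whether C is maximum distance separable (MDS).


Singleton RHS = n − k + 1 = 6, slack = 4, bound satisfied, not MDS.

Singleton bound: d ≤ n − k + 1.
Here n = 23, k = 18, so n − k + 1 = 6.
Given d = 2, check d ≤ 6: YES.
Slack = (n − k + 1) − d = 4.
The code is NOT MDS (slack = 4 > 0).
Description: the claimed parameters are [23, 18, 2]_4; such a code would be non-MDS.


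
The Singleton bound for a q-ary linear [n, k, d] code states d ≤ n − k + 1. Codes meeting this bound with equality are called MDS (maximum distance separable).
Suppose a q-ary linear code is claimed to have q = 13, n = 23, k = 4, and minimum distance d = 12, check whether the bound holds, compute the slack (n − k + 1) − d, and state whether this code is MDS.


Singleton RHS = n − k + 1 = 20, slack = 8, bound satisfied, not MDS.

Singleton bound: d ≤ n − k + 1.
Here n = 23, k = 4, so n − k + 1 = 20.
Given d = 12, check d ≤ 20: YES.
Slack = (n − k + 1) − d = 8.
The code is NOT MDS (slack = 8 > 0).
Description: the claimed parameters are [23, 4, 12]_13; such a code would be non-MDS.


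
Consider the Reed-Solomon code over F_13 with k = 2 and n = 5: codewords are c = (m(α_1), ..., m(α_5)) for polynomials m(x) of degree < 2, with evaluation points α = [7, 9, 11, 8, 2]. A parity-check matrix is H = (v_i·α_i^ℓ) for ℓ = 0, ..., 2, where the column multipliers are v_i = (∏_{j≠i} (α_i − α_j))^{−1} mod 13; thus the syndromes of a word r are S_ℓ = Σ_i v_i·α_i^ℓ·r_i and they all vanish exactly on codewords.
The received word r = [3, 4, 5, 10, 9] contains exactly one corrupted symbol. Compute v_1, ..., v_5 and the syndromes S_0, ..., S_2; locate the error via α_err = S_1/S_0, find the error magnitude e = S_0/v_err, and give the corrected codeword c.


S = (3, 6, 12), error at position 5, error magnitude e = 2, c = [3, 4, 5, 10, 7].

Step 1: column multipliers v_i = (∏_{j≠i}(α_i − α_j))^{−1} mod 13.
  i = 1 (α = 7): (7−9)(7−11)(7−8)(7−2) = (−2)·(−4)·(−1)·5 = −40 ≡ 12, so v_1 = 12^{−1} = 12 (mod 13).
  i = 2 (α = 9): (9−7)(9−11)(9−8)(9−2) = 2·(−2)·1·7 = −28 ≡ 11, so v_2 = 11^{−1} = 6 (mod 13).
  i = 3 (α = 11): (11−7)(11−9)(11−8)(11−2) = 4·2·3·9 = 216 ≡ 8, so v_3 = 8^{−1} = 5 (mod 13).
  i = 4 (α = 8): (8−7)(8−9)(8−11)(8−2) = 1·(−1)·(−3)·6 = 18 ≡ 5, so v_4 = 5^{−1} = 8 (mod 13).
  i = 5 (α = 2): (2−7)(2−9)(2−11)(2−8) = (−5)·(−7)·(−9)·(−6) = 1890 ≡ 5, so v_5 = 5^{−1} = 8 (mod 13).
  v = [12, 6, 5, 8, 8].
Step 2: syndromes of r = [3, 4, 5, 10, 9] (all sums mod 13).
  S_0 = Σ v_i r_i = 12·3 + 6·4 + 5·5 + 8·10 + 8·9 = 237 ≡ 3.
  S_1 = Σ v_i α_i r_i = 12·7·3 + 6·9·4 + 5·11·5 + 8·8·10 + 8·2·9 = 1527 ≡ 6.
  α_i^2 mod 13 = [10, 3, 4, 12, 4].
  S_2 = Σ v_i α_i^2 r_i = 12·10·3 + 6·3·4 + 5·4·5 + 8·12·10 + 8·4·9 = 1780 ≡ 12.
  S = (3, 6, 12) ≠ 0, so r is not a codeword (an error is present).
Step 3: locate the error. For a single error e at position i, S_ℓ = v_i·e·α_i^ℓ, so α_err = S_1/S_0.
  S_0^{−1} = 3^{−1} = 9 (mod 13), so α_err = 6·9 = 54 ≡ 2 = α_5. Error position i = 5.
  Consistency check: S_2/S_1 = 12·11 = 132 ≡ 2 = α_err ✓ (single-error assumption holds).
Step 4: error magnitude e = S_0/v_5 = S_0·∏_{j≠5}(α_5 − α_j) = 3·5 = 15 ≡ 2 (mod 13).
Step 5: correct position 5: c_5 = r_5 − e = 9 − 2 ≡ 7 (mod 13). Hence c = [3, 4, 5, 10, 7].
  Check: interpolating c through the α_i gives m(x) = 6 + 7·x (degree < 2) with m(α_i) = c_i for every i, so c is indeed a codeword.


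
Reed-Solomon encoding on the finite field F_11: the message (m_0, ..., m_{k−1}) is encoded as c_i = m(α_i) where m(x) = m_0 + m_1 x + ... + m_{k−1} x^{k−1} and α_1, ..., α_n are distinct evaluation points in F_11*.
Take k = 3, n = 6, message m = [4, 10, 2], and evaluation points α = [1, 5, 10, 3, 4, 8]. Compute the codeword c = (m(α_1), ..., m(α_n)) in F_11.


c = [5, 5, 7, 8, 10, 3]

Message polynomial: m(x) = 4 + 10·x + 2·x^2 (mod 11).
For each evaluation point α_i, compute m(α_i) mod 11:
  α_1 = 1: Horner steps 2 → 1 → 5, so m(1) = 5.
  α_2 = 5: Horner steps 2 → 9 → 5, so m(5) = 5.
  α_3 = 10: Horner steps 2 → 8 → 7, so m(10) = 7.
  α_4 = 3: Horner steps 2 → 5 → 8, so m(3) = 8.
  α_5 = 4: Horner steps 2 → 7 → 10, so m(4) = 10.
  α_6 = 8: Horner steps 2 → 4 → 3, so m(8) = 3.
Codeword c = [5, 5, 7, 8, 10, 3] ∈ F_11^6.


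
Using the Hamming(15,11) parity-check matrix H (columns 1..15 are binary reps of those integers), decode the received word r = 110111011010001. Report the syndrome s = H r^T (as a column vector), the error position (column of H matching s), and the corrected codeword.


s = (0, 0, 0, 1)^T, error position = 1, corrected codeword c = 010111011010001

Compute s = H r^T mod 2 one row at a time:
  s_1 = 1 + 1 + 0 + 1 + 0 + 0 + 0 + 1 = 4 ≡ 0 (mod 2).
  s_2 = 1 + 1 + 1 + 0 + 0 + 0 + 0 + 1 = 4 ≡ 0 (mod 2).
  s_3 = 1 + 0 + 1 + 0 + 0 + 1 + 0 + 1 = 4 ≡ 0 (mod 2).
  s_4 = 1 + 0 + 1 + 0 + 1 + 1 + 0 + 1 = 5 ≡ 1 (mod 2).
s = (0, 0, 0, 1)^T — this equals column 1 of H (binary 0001), so error is at position 1.
Correct: flip bit 1 of r = 110111011010001 to get c = 010111011010001.


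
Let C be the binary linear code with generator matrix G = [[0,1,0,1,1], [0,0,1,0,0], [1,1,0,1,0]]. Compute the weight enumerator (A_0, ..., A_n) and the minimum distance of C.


Weight distribution: A_0 = 1, A_1 = 1, A_2 = 1, A_3 = 3, A_4 = 2. Minimum distance d = 1.

Enumerate all 2^3 = 8 messages m ∈ F_2^3.
For each, compute codeword c = mG in F_2^5, then tally its weight.
  m = 000 → c = 00000, weight = 0.
  m = 100 → c = 01011, weight = 3.
  m = 010 → c = 00100, weight = 1.
  m = 110 → c = 01111, weight = 4.
  m = 001 → c = 11010, weight = 3.
  m = 101 → c = 10001, weight = 2.
  m = 011 → c = 11110, weight = 4.
  m = 111 → c = 10101, weight = 3.
Tally weights:
  weight 0: 1 codewords.
  weight 1: 1 codewords.
  weight 2: 1 codewords.
  weight 3: 3 codewords.
  weight 4: 2 codewords.
Minimum distance d = smallest w > 0 with A_w > 0 = 1.
Sanity: Σ A_w = 8 = 2^3 = 8 ✓.


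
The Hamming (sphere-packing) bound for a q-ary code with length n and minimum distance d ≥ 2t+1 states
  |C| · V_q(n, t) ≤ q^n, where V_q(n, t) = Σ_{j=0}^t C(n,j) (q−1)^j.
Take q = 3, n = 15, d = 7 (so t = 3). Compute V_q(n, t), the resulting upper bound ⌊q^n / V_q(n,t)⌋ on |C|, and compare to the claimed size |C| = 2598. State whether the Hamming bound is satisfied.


V_q(n, t) = 4091, q^n = 14348907, Hamming bound = 3507, |C| = 2598 ≤ bound (satisfied).

Step 1: Compute V_q(n, t) = Σ_{j=0}^3 C(n, j) (q−1)^j.
  j = 0: C(15,0)·(2)^0 = 1·1 = 1.
  j = 1: C(15,1)·(2)^1 = 15·2 = 30.
  j = 2: C(15,2)·(2)^2 = 105·4 = 420.
  j = 3: C(15,3)·(2)^3 = 455·8 = 3640.
  V_q(n, t) = 1 + 30 + 420 + 3640 = 4091.
Step 2: q^n = 3^15 = 14348907.
Step 3: Hamming bound ⌊q^n / V_q(n,t)⌋ = ⌊14348907/4091⌋ = 3507.
Step 4: Compare |C| = 2598 to 3507: satisfied.
The claimed |C| lies below the Hamming bound.


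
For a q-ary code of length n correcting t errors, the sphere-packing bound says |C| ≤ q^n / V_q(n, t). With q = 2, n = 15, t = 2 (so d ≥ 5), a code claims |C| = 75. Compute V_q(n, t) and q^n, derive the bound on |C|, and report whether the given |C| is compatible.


V_q(n, t) = 121, q^n = 32768, Hamming bound = 270, |C| = 75 ≤ bound (satisfied).

Step 1: Compute V_q(n, t) = Σ_{j=0}^2 C(n, j) (q−1)^j.
  j = 0: C(15,0)·(1)^0 = 1·1 = 1.
  j = 1: C(15,1)·(1)^1 = 15·1 = 15.
  j = 2: C(15,2)·(1)^2 = 105·1 = 105.
  V_q(n, t) = 1 + 15 + 105 = 121.
Step 2: q^n = 2^15 = 32768.
Step 3: Hamming bound ⌊q^n / V_q(n,t)⌋ = ⌊32768/121⌋ = 270.
Step 4: Compare |C| = 75 to 270: satisfied.
The claimed |C| lies below the Hamming bound.


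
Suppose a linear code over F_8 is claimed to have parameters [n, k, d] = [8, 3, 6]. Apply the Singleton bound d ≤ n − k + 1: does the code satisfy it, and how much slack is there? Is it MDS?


Singleton RHS = n − k + 1 = 6, slack = 0, bound satisfied, MDS.

Singleton bound: d ≤ n − k + 1.
Here n = 8, k = 3, so n − k + 1 = 6.
Given d = 6, check d ≤ 6: YES.
Slack = (n − k + 1) − d = 0.
The code is MDS (slack = 0).
Description: the claimed parameters are [8, 3, 6]_8; such a code would be MDS (meets Singleton bound).


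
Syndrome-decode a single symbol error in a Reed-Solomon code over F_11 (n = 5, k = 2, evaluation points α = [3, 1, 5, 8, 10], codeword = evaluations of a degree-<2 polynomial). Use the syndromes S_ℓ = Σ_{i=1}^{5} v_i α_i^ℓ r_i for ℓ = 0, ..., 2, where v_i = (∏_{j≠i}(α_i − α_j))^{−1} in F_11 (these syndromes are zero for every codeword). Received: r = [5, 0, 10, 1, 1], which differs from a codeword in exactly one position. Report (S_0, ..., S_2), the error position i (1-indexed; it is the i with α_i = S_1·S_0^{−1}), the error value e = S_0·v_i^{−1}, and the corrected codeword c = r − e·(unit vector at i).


S = (2, 9, 2), error at position 5, error magnitude e = 6, c = [5, 0, 10, 1, 6].

Step 1: column multipliers v_i = (∏_{j≠i}(α_i − α_j))^{−1} mod 11.
  i = 1 (α = 3): (3−1)(3−5)(3−8)(3−10) = 2·(−2)·(−5)·(−7) = −140 ≡ 3, so v_1 = 3^{−1} = 4 (mod 11).
  i = 2 (α = 1): (1−3)(1−5)(1−8)(1−10) = (−2)·(−4)·(−7)·(−9) = 504 ≡ 9, so v_2 = 9^{−1} = 5 (mod 11).
  i = 3 (α = 5): (5−3)(5−1)(5−8)(5−10) = 2·4·(−3)·(−5) = 120 ≡ 10, so v_3 = 10^{−1} = 10 (mod 11).
  i = 4 (α = 8): (8−3)(8−1)(8−5)(8−10) = 5·7·3·(−2) = −210 ≡ 10, so v_4 = 10^{−1} = 10 (mod 11).
  i = 5 (α = 10): (10−3)(10−1)(10−5)(10−8) = 7·9·5·2 = 630 ≡ 3, so v_5 = 3^{−1} = 4 (mod 11).
  v = [4, 5, 10, 10, 4].
Step 2: syndromes of r = [5, 0, 10, 1, 1] (all sums mod 11).
  S_0 = Σ v_i r_i = 4·5 + 5·0 + 10·10 + 10·1 + 4·1 = 134 ≡ 2.
  S_1 = Σ v_i α_i r_i = 4·3·5 + 5·1·0 + 10·5·10 + 10·8·1 + 4·10·1 = 680 ≡ 9.
  α_i^2 mod 11 = [9, 1, 3, 9, 1].
  S_2 = Σ v_i α_i^2 r_i = 4·9·5 + 5·1·0 + 10·3·10 + 10·9·1 + 4·1·1 = 574 ≡ 2.
  S = (2, 9, 2) ≠ 0, so r is not a codeword (an error is present).
Step 3: locate the error. For a single error e at position i, S_ℓ = v_i·e·α_i^ℓ, so α_err = S_1/S_0.
  S_0^{−1} = 2^{−1} = 6 (mod 11), so α_err = 9·6 = 54 ≡ 10 = α_5. Error position i = 5.
  Consistency check: S_2/S_1 = 2·5 = 10 ≡ 10 = α_err ✓ (single-error assumption holds).
Step 4: error magnitude e = S_0/v_5 = S_0·∏_{j≠5}(α_5 − α_j) = 2·3 = 6 ≡ 6 (mod 11).
Step 5: correct position 5: c_5 = r_5 − e = 1 − 6 ≡ 6 (mod 11). Hence c = [5, 0, 10, 1, 6].
  Check: interpolating c through the α_i gives m(x) = 3 + 8·x (degree < 2) with m(α_i) = c_i for every i, so c is indeed a codeword.


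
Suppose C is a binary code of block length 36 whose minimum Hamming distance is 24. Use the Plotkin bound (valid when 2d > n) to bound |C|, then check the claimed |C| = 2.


Plotkin bound M ≤ 4; given |C| = 2 ≤ bound (satisfied).

Check applicability: 2d = 48, n = 36.
2d − n = 12 > 0, so Plotkin applies.
Compute d/(2d−n) = 24/12 ≈ 2.0000.
⌊d/(2d−n)⌋ = 2.
Plotkin bound: M ≤ 2·2 = 4.
Given |C| = 2, check: satisfied.
This |C| is below the Plotkin bound.


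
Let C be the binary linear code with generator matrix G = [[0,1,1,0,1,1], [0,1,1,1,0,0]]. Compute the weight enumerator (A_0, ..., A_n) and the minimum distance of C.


Weight distribution: A_0 = 1, A_3 = 2, A_4 = 1. Minimum distance d = 3.

Enumerate all 2^2 = 4 messages m ∈ F_2^2.
For each, compute codeword c = mG in F_2^6, then tally its weight.
  m = 00 → c = 000000, weight = 0.
  m = 10 → c = 011011, weight = 4.
  m = 01 → c = 011100, weight = 3.
  m = 11 → c = 000111, weight = 3.
Tally weights:
  weight 0: 1 codewords.
  weight 3: 2 codewords.
  weight 4: 1 codewords.
Minimum distance d = smallest w > 0 with A_w > 0 = 3.
Sanity: Σ A_w = 4 = 2^2 = 4 ✓.


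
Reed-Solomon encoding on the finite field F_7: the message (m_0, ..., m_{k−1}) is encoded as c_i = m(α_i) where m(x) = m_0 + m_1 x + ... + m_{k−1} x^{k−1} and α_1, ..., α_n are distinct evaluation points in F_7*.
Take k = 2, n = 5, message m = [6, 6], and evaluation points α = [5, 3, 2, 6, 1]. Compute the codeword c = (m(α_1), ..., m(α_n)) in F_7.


c = [1, 3, 4, 0, 5]

Message polynomial: m(x) = 6 + 6·x (mod 7).
For each evaluation point α_i, compute m(α_i) mod 7:
  α_1 = 5: Horner steps 6 → 1, so m(5) = 1.
  α_2 = 3: Horner steps 6 → 3, so m(3) = 3.
  α_3 = 2: Horner steps 6 → 4, so m(2) = 4.
  α_4 = 6: Horner steps 6 → 0, so m(6) = 0.
  α_5 = 1: Horner steps 6 → 5, so m(1) = 5.
Codeword c = [1, 3, 4, 0, 5] ∈ F_7^5.


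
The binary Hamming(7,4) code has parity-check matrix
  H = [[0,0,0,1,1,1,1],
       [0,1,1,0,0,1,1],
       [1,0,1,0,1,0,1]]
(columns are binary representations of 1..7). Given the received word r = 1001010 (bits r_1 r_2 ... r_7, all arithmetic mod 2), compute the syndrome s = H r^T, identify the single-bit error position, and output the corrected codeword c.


s = (0, 1, 1)^T, error position = 3, corrected codeword c = 1011010

Compute s = H r^T mod 2 one row at a time:
  s_1 = 1 + 0 + 1 + 0 = 2 ≡ 0 (mod 2).
  s_2 = 0 + 0 + 1 + 0 = 1 ≡ 1 (mod 2).
  s_3 = 1 + 0 + 0 + 0 = 1 ≡ 1 (mod 2).
s = (0, 1, 1)^T — this equals column 3 of H (binary 011), so error is at position 3.
Correct: flip bit 3 of r = 1001010 to get c = 1011010.


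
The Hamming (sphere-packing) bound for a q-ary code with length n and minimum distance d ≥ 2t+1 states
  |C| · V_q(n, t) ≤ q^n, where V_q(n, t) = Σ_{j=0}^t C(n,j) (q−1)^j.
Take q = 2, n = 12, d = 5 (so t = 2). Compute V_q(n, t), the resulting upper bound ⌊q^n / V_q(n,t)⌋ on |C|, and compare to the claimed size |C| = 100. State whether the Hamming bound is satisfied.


V_q(n, t) = 79, q^n = 4096, Hamming bound = 51, |C| = 100 > bound (violated).

Step 1: Compute V_q(n, t) = Σ_{j=0}^2 C(n, j) (q−1)^j.
  j = 0: C(12,0)·(1)^0 = 1·1 = 1.
  j = 1: C(12,1)·(1)^1 = 12·1 = 12.
  j = 2: C(12,2)·(1)^2 = 66·1 = 66.
  V_q(n, t) = 1 + 12 + 66 = 79.
Step 2: q^n = 2^12 = 4096.
Step 3: Hamming bound ⌊q^n / V_q(n,t)⌋ = ⌊4096/79⌋ = 51.
Step 4: Compare |C| = 100 to 51: violated.
The claimed |C| lies above the Hamming bound, so no 2-ary code of length 12 with d ≥ 5 can have 100 codewords.


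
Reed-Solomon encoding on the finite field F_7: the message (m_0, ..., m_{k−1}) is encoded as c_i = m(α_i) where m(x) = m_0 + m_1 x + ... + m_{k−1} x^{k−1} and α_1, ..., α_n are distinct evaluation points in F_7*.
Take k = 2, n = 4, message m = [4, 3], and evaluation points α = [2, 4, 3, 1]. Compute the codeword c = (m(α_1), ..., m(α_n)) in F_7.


c = [3, 2, 6, 0]

Message polynomial: m(x) = 4 + 3·x (mod 7).
For each evaluation point α_i, compute m(α_i) mod 7:
  α_1 = 2: Horner steps 3 → 3, so m(2) = 3.
  α_2 = 4: Horner steps 3 → 2, so m(4) = 2.
  α_3 = 3: Horner steps 3 → 6, so m(3) = 6.
  α_4 = 1: Horner steps 3 → 0, so m(1) = 0.
Codeword c = [3, 2, 6, 0] ∈ F_7^4.


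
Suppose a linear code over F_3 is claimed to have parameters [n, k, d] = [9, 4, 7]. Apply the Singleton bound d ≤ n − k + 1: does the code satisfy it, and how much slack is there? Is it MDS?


Singleton RHS = n − k + 1 = 6, slack = -1, bound violated (no such code; not MDS).

Singleton bound: d ≤ n − k + 1.
Here n = 9, k = 4, so n − k + 1 = 6.
Given d = 7, check d ≤ 6: NO.
Slack = (n − k + 1) − d = -1.
The slack is negative: d = 7 exceeds n − k + 1 = 6 by 1, so the Singleton bound is violated and no linear [9, 4, 7]_3 code can exist. In particular it is not MDS (MDS requires d = n − k + 1 exactly).
Description: the claimed parameters are [9, 4, 7]_3; such a code would be impossible (violates the Singleton bound).


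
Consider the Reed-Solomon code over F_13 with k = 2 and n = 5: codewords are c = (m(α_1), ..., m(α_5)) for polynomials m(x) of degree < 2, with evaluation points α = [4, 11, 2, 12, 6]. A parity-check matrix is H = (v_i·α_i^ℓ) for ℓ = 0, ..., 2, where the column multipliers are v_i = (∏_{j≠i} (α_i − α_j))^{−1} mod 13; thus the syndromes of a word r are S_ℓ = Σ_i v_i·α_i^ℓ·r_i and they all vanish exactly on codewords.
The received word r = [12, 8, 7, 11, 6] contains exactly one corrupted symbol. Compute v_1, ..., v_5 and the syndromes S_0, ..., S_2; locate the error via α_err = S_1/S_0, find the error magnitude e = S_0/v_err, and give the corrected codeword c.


S = (9, 10, 1), error at position 1, error magnitude e = 12, c = [0, 8, 7, 11, 6].

Step 1: column multipliers v_i = (∏_{j≠i}(α_i − α_j))^{−1} mod 13.
  i = 1 (α = 4): (4−11)(4−2)(4−12)(4−6) = (−7)·2·(−8)·(−2) = −224 ≡ 10, so v_1 = 10^{−1} = 4 (mod 13).
  i = 2 (α = 11): (11−4)(11−2)(11−12)(11−6) = 7·9·(−1)·5 = −315 ≡ 10, so v_2 = 10^{−1} = 4 (mod 13).
  i = 3 (α = 2): (2−4)(2−11)(2−12)(2−6) = (−2)·(−9)·(−10)·(−4) = 720 ≡ 5, so v_3 = 5^{−1} = 8 (mod 13).
  i = 4 (α = 12): (12−4)(12−11)(12−2)(12−6) = 8·1·10·6 = 480 ≡ 12, so v_4 = 12^{−1} = 12 (mod 13).
  i = 5 (α = 6): (6−4)(6−11)(6−2)(6−12) = 2·(−5)·4·(−6) = 240 ≡ 6, so v_5 = 6^{−1} = 11 (mod 13).
  v = [4, 4, 8, 12, 11].
Step 2: syndromes of r = [12, 8, 7, 11, 6] (all sums mod 13).
  S_0 = Σ v_i r_i = 4·12 + 4·8 + 8·7 + 12·11 + 11·6 = 334 ≡ 9.
  S_1 = Σ v_i α_i r_i = 4·4·12 + 4·11·8 + 8·2·7 + 12·12·11 + 11·6·6 = 2636 ≡ 10.
  α_i^2 mod 13 = [3, 4, 4, 1, 10].
  S_2 = Σ v_i α_i^2 r_i = 4·3·12 + 4·4·8 + 8·4·7 + 12·1·11 + 11·10·6 = 1288 ≡ 1.
  S = (9, 10, 1) ≠ 0, so r is not a codeword (an error is present).
Step 3: locate the error. For a single error e at position i, S_ℓ = v_i·e·α_i^ℓ, so α_err = S_1/S_0.
  S_0^{−1} = 9^{−1} = 3 (mod 13), so α_err = 10·3 = 30 ≡ 4 = α_1. Error position i = 1.
  Consistency check: S_2/S_1 = 1·4 = 4 ≡ 4 = α_err ✓ (single-error assumption holds).
Step 4: error magnitude e = S_0/v_1 = S_0·∏_{j≠1}(α_1 − α_j) = 9·10 = 90 ≡ 12 (mod 13).
Step 5: correct position 1: c_1 = r_1 − e = 12 − 12 ≡ 0 (mod 13). Hence c = [0, 8, 7, 11, 6].
  Check: interpolating c through the α_i gives m(x) = 1 + 3·x (degree < 2) with m(α_i) = c_i for every i, so c is indeed a codeword.


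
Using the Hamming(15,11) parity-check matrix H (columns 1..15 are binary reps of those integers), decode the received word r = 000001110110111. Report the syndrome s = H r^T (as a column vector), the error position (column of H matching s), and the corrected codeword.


s = (0, 1, 0, 0)^T, error position = 4, corrected codeword c = 000101110110111

Compute s = H r^T mod 2 one row at a time:
  s_1 = 1 + 0 + 1 + 1 + 0 + 1 + 1 + 1 = 6 ≡ 0 (mod 2).
  s_2 = 0 + 0 + 1 + 1 + 0 + 1 + 1 + 1 = 5 ≡ 1 (mod 2).
  s_3 = 0 + 0 + 1 + 1 + 1 + 1 + 1 + 1 = 6 ≡ 0 (mod 2).
  s_4 = 0 + 0 + 0 + 1 + 0 + 1 + 1 + 1 = 4 ≡ 0 (mod 2).
s = (0, 1, 0, 0)^T — this equals column 4 of H (binary 0100), so error is at position 4.
Correct: flip bit 4 of r = 000001110110111 to get c = 000101110110111.


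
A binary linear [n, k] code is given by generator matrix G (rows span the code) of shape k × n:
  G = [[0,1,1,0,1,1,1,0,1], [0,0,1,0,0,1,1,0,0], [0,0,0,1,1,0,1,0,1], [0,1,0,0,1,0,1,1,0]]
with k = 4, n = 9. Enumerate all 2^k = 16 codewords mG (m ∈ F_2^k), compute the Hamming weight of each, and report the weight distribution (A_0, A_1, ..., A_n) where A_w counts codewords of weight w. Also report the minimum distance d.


Weight distribution: A_0 = 1, A_3 = 5, A_4 = 5, A_5 = 2, A_6 = 2, A_7 = 1. Minimum distance d = 3.

Enumerate all 2^4 = 16 messages m ∈ F_2^4.
For each, compute codeword c = mG in F_2^9, then tally its weight.
  m = 0000 → c = 000000000, weight = 0.
  m = 1000 → c = 011011101, weight = 6.
  m = 0100 → c = 001001100, weight = 3.
  m = 1100 → c = 010010001, weight = 3.
  m = 0010 → c = 000110101, weight = 4.
  m = 1010 → c = 011101000, weight = 4.
  m = 0110 → c = 001111001, weight = 5.
  m = 1110 → c = 010100100, weight = 3.
  m = 0001 → c = 010010110, weight = 4.
  m = 1001 → c = 001001011, weight = 4.
  m = 0101 → c = 011011010, weight = 5.
  m = 1101 → c = 000000111, weight = 3.
  m = 0011 → c = 010100011, weight = 4.
  m = 1011 → c = 001111110, weight = 6.
  m = 0111 → c = 011101111, weight = 7.
  m = 1111 → c = 000110010, weight = 3.
Tally weights:
  weight 0: 1 codewords.
  weight 3: 5 codewords.
  weight 4: 5 codewords.
  weight 5: 2 codewords.
  weight 6: 2 codewords.
  weight 7: 1 codewords.
Minimum distance d = smallest w > 0 with A_w > 0 = 3.
Sanity: Σ A_w = 16 = 2^4 = 16 ✓.


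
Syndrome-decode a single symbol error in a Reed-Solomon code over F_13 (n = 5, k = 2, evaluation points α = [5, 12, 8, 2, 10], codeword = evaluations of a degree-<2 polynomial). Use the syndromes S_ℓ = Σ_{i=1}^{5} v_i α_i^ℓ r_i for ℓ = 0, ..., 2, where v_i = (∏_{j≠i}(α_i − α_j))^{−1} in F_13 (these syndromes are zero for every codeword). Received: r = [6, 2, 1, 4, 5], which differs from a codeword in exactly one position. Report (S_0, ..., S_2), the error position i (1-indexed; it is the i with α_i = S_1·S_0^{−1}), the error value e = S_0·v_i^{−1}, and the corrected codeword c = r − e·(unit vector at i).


S = (6, 9, 7), error at position 3, error magnitude e = 6, c = [6, 2, 8, 4, 5].

Step 1: column multipliers v_i = (∏_{j≠i}(α_i − α_j))^{−1} mod 13.
  i = 1 (α = 5): (5−12)(5−8)(5−2)(5−10) = (−7)·(−3)·3·(−5) = −315 ≡ 10, so v_1 = 10^{−1} = 4 (mod 13).
  i = 2 (α = 12): (12−5)(12−8)(12−2)(12−10) = 7·4·10·2 = 560 ≡ 1, so v_2 = 1^{−1} = 1 (mod 13).
  i = 3 (α = 8): (8−5)(8−12)(8−2)(8−10) = 3·(−4)·6·(−2) = 144 ≡ 1, so v_3 = 1^{−1} = 1 (mod 13).
  i = 4 (α = 2): (2−5)(2−12)(2−8)(2−10) = (−3)·(−10)·(−6)·(−8) = 1440 ≡ 10, so v_4 = 10^{−1} = 4 (mod 13).
  i = 5 (α = 10): (10−5)(10−12)(10−8)(10−2) = 5·(−2)·2·8 = −160 ≡ 9, so v_5 = 9^{−1} = 3 (mod 13).
  v = [4, 1, 1, 4, 3].
Step 2: syndromes of r = [6, 2, 1, 4, 5] (all sums mod 13).
  S_0 = Σ v_i r_i = 4·6 + 1·2 + 1·1 + 4·4 + 3·5 = 58 ≡ 6.
  S_1 = Σ v_i α_i r_i = 4·5·6 + 1·12·2 + 1·8·1 + 4·2·4 + 3·10·5 = 334 ≡ 9.
  α_i^2 mod 13 = [12, 1, 12, 4, 9].
  S_2 = Σ v_i α_i^2 r_i = 4·12·6 + 1·1·2 + 1·12·1 + 4·4·4 + 3·9·5 = 501 ≡ 7.
  S = (6, 9, 7) ≠ 0, so r is not a codeword (an error is present).
Step 3: locate the error. For a single error e at position i, S_ℓ = v_i·e·α_i^ℓ, so α_err = S_1/S_0.
  S_0^{−1} = 6^{−1} = 11 (mod 13), so α_err = 9·11 = 99 ≡ 8 = α_3. Error position i = 3.
  Consistency check: S_2/S_1 = 7·3 = 21 ≡ 8 = α_err ✓ (single-error assumption holds).
Step 4: error magnitude e = S_0/v_3 = S_0·∏_{j≠3}(α_3 − α_j) = 6·1 = 6 ≡ 6 (mod 13).
Step 5: correct position 3: c_3 = r_3 − e = 1 − 6 ≡ 8 (mod 13). Hence c = [6, 2, 8, 4, 5].
  Check: interpolating c through the α_i gives m(x) = 7 + 5·x (degree < 2) with m(α_i) = c_i for every i, so c is indeed a codeword.


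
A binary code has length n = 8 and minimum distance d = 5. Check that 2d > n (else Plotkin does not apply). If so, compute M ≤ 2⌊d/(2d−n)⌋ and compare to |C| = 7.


Plotkin bound M ≤ 4; given |C| = 7 > bound (violated).

Check applicability: 2d = 10, n = 8.
2d − n = 2 > 0, so Plotkin applies.
Compute d/(2d−n) = 5/2 ≈ 2.5000.
⌊d/(2d−n)⌋ = 2.
Plotkin bound: M ≤ 2·2 = 4.
Given |C| = 7, check: VIOLATED.
This |C| is above the Plotkin bound, so no binary code with n = 8, d = 5 and 7 codewords exists.


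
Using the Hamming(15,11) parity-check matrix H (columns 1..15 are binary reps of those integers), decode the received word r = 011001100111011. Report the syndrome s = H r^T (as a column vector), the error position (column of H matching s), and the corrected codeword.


s = (1, 1, 0, 0)^T, error position = 12, corrected codeword c = 011001100110011

Compute s = H r^T mod 2 one row at a time:
  s_1 = 0 + 0 + 1 + 1 + 1 + 0 + 1 + 1 = 5 ≡ 1 (mod 2).
  s_2 = 0 + 0 + 1 + 1 + 1 + 0 + 1 + 1 = 5 ≡ 1 (mod 2).
  s_3 = 1 + 1 + 1 + 1 + 1 + 1 + 1 + 1 = 8 ≡ 0 (mod 2).
  s_4 = 0 + 1 + 0 + 1 + 0 + 1 + 0 + 1 = 4 ≡ 0 (mod 2).
s = (1, 1, 0, 0)^T — this equals column 12 of H (binary 1100), so error is at position 12.
Correct: flip bit 12 of r = 011001100111011 to get c = 011001100110011.


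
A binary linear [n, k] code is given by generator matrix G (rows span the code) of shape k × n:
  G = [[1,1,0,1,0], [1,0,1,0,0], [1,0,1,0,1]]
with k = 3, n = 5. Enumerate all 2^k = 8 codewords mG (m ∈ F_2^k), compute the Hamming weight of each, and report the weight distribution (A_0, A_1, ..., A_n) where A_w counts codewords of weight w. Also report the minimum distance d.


Weight distribution: A_0 = 1, A_1 = 1, A_2 = 1, A_3 = 3, A_4 = 2. Minimum distance d = 1.

Enumerate all 2^3 = 8 messages m ∈ F_2^3.
For each, compute codeword c = mG in F_2^5, then tally its weight.
  m = 000 → c = 00000, weight = 0.
  m = 100 → c = 11010, weight = 3.
  m = 010 → c = 10100, weight = 2.
  m = 110 → c = 01110, weight = 3.
  m = 001 → c = 10101, weight = 3.
  m = 101 → c = 01111, weight = 4.
  m = 011 → c = 00001, weight = 1.
  m = 111 → c = 11011, weight = 4.
Tally weights:
  weight 0: 1 codewords.
  weight 1: 1 codewords.
  weight 2: 1 codewords.
  weight 3: 3 codewords.
  weight 4: 2 codewords.
Minimum distance d = smallest w > 0 with A_w > 0 = 1.
Sanity: Σ A_w = 8 = 2^3 = 8 ✓.


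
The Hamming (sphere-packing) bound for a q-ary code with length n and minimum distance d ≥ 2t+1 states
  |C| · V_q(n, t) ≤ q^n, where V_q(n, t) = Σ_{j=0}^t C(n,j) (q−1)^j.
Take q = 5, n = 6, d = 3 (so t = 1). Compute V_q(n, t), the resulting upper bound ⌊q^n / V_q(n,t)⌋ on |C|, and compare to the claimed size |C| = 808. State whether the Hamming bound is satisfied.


V_q(n, t) = 25, q^n = 15625, Hamming bound = 625, |C| = 808 > bound (violated).

Step 1: Compute V_q(n, t) = Σ_{j=0}^1 C(n, j) (q−1)^j.
  j = 0: C(6,0)·(4)^0 = 1·1 = 1.
  j = 1: C(6,1)·(4)^1 = 6·4 = 24.
  V_q(n, t) = 1 + 24 = 25.
Step 2: q^n = 5^6 = 15625.
Step 3: Hamming bound ⌊q^n / V_q(n,t)⌋ = ⌊15625/25⌋ = 625.
Step 4: Compare |C| = 808 to 625: violated.
The claimed |C| lies above the Hamming bound, so no 5-ary code of length 6 with d ≥ 3 can have 808 codewords.


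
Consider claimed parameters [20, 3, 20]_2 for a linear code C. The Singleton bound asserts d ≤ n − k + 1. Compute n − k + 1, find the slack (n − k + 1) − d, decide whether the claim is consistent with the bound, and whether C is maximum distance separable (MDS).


Singleton RHS = n − k + 1 = 18, slack = -2, bound violated (no such code; not MDS).

Singleton bound: d ≤ n − k + 1.
Here n = 20, k = 3, so n − k + 1 = 18.
Given d = 20, check d ≤ 18: NO.
Slack = (n − k + 1) − d = -2.
The slack is negative: d = 20 exceeds n − k + 1 = 18 by 2, so the Singleton bound is violated and no linear [20, 3, 20]_2 code can exist. In particular it is not MDS (MDS requires d = n − k + 1 exactly).
Description: the claimed parameters are [20, 3, 20]_2; such a code would be impossible (violates the Singleton bound).
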